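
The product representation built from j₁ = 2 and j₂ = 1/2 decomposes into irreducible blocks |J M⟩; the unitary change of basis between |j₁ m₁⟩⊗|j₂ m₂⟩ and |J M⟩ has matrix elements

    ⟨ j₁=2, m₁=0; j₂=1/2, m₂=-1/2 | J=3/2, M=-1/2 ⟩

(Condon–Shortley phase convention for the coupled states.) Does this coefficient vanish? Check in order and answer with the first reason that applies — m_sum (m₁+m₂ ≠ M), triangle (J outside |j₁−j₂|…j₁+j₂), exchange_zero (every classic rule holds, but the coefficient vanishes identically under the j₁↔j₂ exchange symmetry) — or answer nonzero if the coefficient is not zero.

m-sum: m₁+m₂ = 0+(-1/2) = -1/2, M = -1/2  ✓
triangle: |j₁−j₂| = 3/2 ≤ J = 3/2 ≤ j₁+j₂ = 5/2  ✓
exchange: j₁≠j₂ or m₁≠m₂ — the exchange symmetry imposes no constraint here
value check: CG = +√(2/5) = +0.632456 ≠ 0

nonzero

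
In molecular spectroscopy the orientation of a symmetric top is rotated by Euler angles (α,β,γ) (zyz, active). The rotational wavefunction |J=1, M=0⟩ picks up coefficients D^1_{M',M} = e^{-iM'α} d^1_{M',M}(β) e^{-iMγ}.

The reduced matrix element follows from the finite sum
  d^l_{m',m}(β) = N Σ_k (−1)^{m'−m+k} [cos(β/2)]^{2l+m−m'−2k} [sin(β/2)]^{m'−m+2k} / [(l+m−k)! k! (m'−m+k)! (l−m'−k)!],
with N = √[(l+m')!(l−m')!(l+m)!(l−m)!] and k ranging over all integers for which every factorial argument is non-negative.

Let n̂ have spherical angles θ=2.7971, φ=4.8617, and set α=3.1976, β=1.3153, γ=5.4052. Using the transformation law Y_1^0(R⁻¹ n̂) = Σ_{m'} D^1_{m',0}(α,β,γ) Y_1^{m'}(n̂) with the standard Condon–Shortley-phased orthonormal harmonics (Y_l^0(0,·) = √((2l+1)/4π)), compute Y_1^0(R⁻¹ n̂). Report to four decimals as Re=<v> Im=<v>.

Re=-0.1311 Im=0.0000

Need the full column D^1_{m',0} for m'=−1..1 at α=3.1976, β=1.3153, γ=5.4052.
cos(β/2)=0.791431, sin(β/2)=0.611259
d^1_{-1,0}: single k=1 term ⇒ +0.684153;  D = -0.683080-0.038298i
d^1_{0,0}: k∈[0..1] ⇒ +0.626363 -0.373637 = +0.252726;  D = +0.252726+0.000000i
d^1_{1,0}: single k=0 term ⇒ -0.684153;  D = +0.683080-0.038298i
Y_1^{m'}(θ=2.7971,φ=4.8617) and Σ D·Y over m':
  (-0.6831-0.0383i)·(+0.0174+0.1154i)  (+0.2527+0.0000i)·(-0.4599+0.0000i)  (+0.6831-0.0383i)·(-0.0174+0.1154i)
Y_1^0(R⁻¹ n̂) = -0.131102+0.000000i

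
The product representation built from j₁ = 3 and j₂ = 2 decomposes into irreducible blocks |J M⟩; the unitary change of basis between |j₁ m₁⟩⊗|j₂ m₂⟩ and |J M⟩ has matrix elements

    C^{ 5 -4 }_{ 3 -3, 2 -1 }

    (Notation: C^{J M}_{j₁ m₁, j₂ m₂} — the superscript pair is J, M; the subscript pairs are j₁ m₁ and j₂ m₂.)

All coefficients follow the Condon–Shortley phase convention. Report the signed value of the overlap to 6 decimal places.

√[11·0!6!4!/11! · 0!6!1!3!1!9!] = √(7464960)
  +(−1)^0/∏(0,0,6,1,0,3)! = 1/4320  (running 1/4320)
⟨..|..⟩ = √(7464960)·(1/4320) = +0.632456

+0.632456  (= +√(2/5))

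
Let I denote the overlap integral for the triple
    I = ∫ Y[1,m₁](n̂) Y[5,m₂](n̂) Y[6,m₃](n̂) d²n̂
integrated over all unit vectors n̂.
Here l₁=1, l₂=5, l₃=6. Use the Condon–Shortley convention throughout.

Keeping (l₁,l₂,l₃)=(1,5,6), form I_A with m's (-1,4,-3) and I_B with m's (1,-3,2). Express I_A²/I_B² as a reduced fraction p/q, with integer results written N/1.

1/2

l's match ⇒ only the (l;m) 3-j factors differ between A and B.
A: triangle coeff Δ(1,5,6) = 1/858; Σ_t [0,0]: t=0:+1/725760 = 1/725760; (3j)²=1/286 [(1 5 6; -1 4 -3)], sign=-1
B: triangle coeff Δ(1,5,6) = 1/858; Σ_t [0,0]: t=0:+1/161280 = 1/161280; (3j)²=1/143 [(1 5 6; 1 -3 2)], sign=+1
I_A²/I_B² = (1/286)/(1/143) = 1/2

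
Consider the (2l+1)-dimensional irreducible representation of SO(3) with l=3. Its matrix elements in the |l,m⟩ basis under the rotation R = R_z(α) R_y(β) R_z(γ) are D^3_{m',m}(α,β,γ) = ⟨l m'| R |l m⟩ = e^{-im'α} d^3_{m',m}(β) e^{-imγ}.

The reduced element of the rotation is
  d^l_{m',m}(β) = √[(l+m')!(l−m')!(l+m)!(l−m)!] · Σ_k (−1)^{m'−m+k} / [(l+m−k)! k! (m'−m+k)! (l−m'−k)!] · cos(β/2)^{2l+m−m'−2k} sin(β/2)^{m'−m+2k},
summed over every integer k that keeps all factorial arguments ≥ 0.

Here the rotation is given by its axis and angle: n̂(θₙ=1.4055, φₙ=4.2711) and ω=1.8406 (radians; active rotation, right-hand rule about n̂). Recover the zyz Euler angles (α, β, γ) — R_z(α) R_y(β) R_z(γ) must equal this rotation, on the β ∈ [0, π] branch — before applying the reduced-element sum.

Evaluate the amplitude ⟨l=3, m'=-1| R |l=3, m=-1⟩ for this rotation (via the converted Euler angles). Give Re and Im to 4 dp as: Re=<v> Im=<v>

Re=0.1863 Im=0.0845

Axis–angle → zyz. n̂ = (sinθₙcosφₙ, sinθₙsinφₙ, cosθₙ) = (-0.421284, -0.891877, +0.164545), ω = 1.8406.
R = I cosω + sinω [n̂]ₓ + (1−cosω) n̂n̂ᵀ gives
  R = [-0.041756, +0.317290, -0.947409; +0.634474, +0.740923, +0.220173; +0.771815, -0.591913, -0.232251]
β = atan2(√(R₁₃²+R₂₃²), R₃₃) = 1.805187; α = atan2(R₂₃, R₁₃) mod 2π = 2.913250; γ = atan2(R₃₂, −R₃₁) mod 2π = 3.795828
D^3_{-1,-1}(2.9133,1.8052,3.7958) = e^{-i·-1·2.9133}·d^3_{-1,-1}(1.8052)·e^{-i·-1·3.7958}. Compute d first:
With c≡cos(β/2)=0.619576 and s≡sin(β/2)=0.784937, N=[2·24·2·24]^{1/2}=48.000000
k: max(0,(-1)−(-1))=0 … min(3+(-1),3−(-1))=2
  k=0: (−1)^0·48.0000/(48)·0.6196^6·0.7849^0 = +0.056568
  k=1: (−1)^1·48.0000/(6)·0.6196^4·0.7849^2 = -0.726337
  k=2: (−1)^2·48.0000/(8)·0.6196^2·0.7849^4 = +0.874337
d^3_{-1,-1}(1.8052) = +0.056568 -0.726337 +0.874337 = +0.204568
D = (-0.974043+0.226363i)·(+0.204568)·(-0.793513-0.608553i) = +0.186294+0.084514i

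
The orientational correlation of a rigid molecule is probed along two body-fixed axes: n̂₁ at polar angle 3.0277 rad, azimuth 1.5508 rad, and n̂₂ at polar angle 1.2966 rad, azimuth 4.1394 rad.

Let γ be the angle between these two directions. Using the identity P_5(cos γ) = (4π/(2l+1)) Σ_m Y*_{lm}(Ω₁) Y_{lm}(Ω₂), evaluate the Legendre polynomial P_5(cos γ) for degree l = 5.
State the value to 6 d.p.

-0.312521

Addition theorem: P_5(cos γ) = (4π/11) Σ_m Y*_{lm}(Ω₁) Y_{lm}(Ω₂), m = −5…5:
  m=-5: Y*=(0.000001, 0.000009)  Y=(-0.104795, -0.369090)  product (0.000003, -0.000001)
  m=-4: Y*=(-0.000242, 0.000019)  Y=(-0.225331, 0.256314)  product (0.000050, -0.000067)
  m=-3: Y*=(-0.000240, -0.003996)  Y=(-0.103817, -0.015496)  product (-0.000037, 0.000419)
  m=-2: Y*=(0.042617, -0.001705)  Y=(0.136719, 0.302232)  product (0.006342, 0.012647)
  m=-1: Y*=(0.005562, 0.278100)  Y=(-0.014447, 0.022392)  product (-0.006308, -0.003893)
  m=+0: Y*=(-0.846723, -0.000000)  Y=(0.323206, 0.000000)  product (-0.273666, -0.000000)
  m=+1: Y*=(-0.005562, 0.278100)  Y=(0.014447, 0.022392)  product (-0.006308, 0.003893)
  m=+2: Y*=(0.042617, 0.001705)  Y=(0.136719, -0.302232)  product (0.006342, -0.012647)
  m=+3: Y*=(0.000240, -0.003996)  Y=(0.103817, -0.015496)  product (-0.000037, -0.000419)
  m=+4: Y*=(-0.000242, -0.000019)  Y=(-0.225331, -0.256314)  product (0.000050, 0.000067)
  m=+5: Y*=(-0.000001, 0.000009)  Y=(0.104795, -0.369090)  product (0.000003, 0.000001)
Σ over m = (-0.273566, 0.000000); ×(4π/11) → (-0.312521, 0.000000). Real part: -0.312521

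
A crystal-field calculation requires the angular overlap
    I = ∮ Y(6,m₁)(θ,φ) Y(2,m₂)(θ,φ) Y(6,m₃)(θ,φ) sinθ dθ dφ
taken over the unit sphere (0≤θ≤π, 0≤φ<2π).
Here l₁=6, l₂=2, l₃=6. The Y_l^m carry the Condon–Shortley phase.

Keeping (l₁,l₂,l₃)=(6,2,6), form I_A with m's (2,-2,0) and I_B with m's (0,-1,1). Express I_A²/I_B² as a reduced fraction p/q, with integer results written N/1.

l's match ⇒ only the (l;m) 3-j factors differ between A and B.
A: triangle coeff Δ(6,2,6) = 1/90090; Σ_t [0,0]: t=0:+1/69120 = 1/69120; (3j)²=4/143 [(6 2 6; 2 -2 0)], sign=+1
B: triangle coeff Δ(6,2,6) = 1/90090; Σ_t [0,1]: t=0:+1/34560 t=1:−1/28800 = -1/172800; (3j)²=1/1430 [(6 2 6; 0 -1 1)], sign=+1
I_A²/I_B² = (4/143)/(1/1430) = 40/1

40/1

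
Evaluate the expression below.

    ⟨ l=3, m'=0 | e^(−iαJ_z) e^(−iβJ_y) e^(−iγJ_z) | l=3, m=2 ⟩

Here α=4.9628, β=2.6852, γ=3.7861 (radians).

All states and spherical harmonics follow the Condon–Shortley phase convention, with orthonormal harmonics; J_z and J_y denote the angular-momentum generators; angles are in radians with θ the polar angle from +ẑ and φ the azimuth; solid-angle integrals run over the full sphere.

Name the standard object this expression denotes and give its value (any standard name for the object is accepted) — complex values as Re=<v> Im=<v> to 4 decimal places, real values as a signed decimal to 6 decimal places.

This is a Wigner D-matrix element — the rotation-matrix element ⟨l m'| R(α,β,γ) |l m⟩ in the angular-momentum basis.
First d^3_{0,2}(β=2.6852), then the phase factors e^{-i(0)α} and e^{-i(2)γ}:
With c≡cos(β/2)=0.226221 and s≡sin(β/2)=0.974076, N=[6·6·120·1]^{1/2}=65.726707
The bounds max(0,m−m')=2 and min(l+m,l−m')=3 give 2 terms
  k=2: (−1)^0·65.7267/(12)·0.2262^4·0.9741^2 = +0.013611
  k=3: (−1)^1·65.7267/(12)·0.2262^2·0.9741^4 = -0.252347
d^3_{0,2}(2.6852) = +0.013611 -0.252347 = -0.238736
D = (+1.000000+0.000000i)·(-0.238736)·(+0.278067-0.960562i) = -0.066385+0.229321i

Wigner D-matrix element, Re=-0.0664 Im=0.2293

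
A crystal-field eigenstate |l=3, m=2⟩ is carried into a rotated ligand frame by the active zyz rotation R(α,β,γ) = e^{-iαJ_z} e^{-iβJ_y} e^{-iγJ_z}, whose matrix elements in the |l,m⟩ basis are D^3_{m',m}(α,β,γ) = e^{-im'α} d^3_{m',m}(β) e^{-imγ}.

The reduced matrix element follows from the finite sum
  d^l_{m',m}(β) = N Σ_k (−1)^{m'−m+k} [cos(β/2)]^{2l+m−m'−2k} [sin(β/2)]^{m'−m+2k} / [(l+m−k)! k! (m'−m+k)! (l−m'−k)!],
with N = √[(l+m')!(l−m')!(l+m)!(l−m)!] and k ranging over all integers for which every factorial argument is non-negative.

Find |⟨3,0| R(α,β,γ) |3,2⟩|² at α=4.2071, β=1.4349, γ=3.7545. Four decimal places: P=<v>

First d^3_{0,2}(β=1.4349), then the phase factors e^{-i(0)α} and e^{-i(2)γ}:
Half-angle: c=0.753485, s=0.657465. N=√(6·6·120·1)=65.726707
k∈{2,3} keeps every argument non-negative
  k=2: (−1)^0·65.7267/(12)·0.7535^4·0.6575^2 = +0.763140
  k=3: (−1)^1·65.7267/(12)·0.7535^2·0.6575^4 = -0.581034
d^3_{0,2}(1.4349) = +0.763140 -0.581034 = +0.182107
|D^3_{0,2}|² = |d^3_{0,2}(β)|² = (+0.182107)² = 0.033163 (the z-rotation phases have unit modulus)

P=0.0332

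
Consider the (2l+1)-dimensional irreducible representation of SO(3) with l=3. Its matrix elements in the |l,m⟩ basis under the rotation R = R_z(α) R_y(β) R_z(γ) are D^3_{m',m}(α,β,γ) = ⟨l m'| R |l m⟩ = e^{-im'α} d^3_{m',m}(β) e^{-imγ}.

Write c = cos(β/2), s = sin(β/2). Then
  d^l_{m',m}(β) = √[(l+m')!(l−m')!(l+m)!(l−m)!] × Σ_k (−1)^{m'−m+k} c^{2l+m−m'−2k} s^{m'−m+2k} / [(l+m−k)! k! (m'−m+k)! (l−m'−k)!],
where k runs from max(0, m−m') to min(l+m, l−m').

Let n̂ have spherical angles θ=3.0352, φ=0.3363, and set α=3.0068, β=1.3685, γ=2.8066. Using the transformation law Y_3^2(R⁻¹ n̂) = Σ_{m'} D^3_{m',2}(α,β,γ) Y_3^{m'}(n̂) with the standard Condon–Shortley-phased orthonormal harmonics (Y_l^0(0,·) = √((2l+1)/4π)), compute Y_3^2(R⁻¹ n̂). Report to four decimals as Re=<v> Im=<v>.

Re=-0.2303 Im=-0.1473

Need the full column D^3_{m',2} for m'=−3..3 at α=3.0068, β=1.3685, γ=2.8066.
cos(β/2)=0.774893, sin(β/2)=0.632092
d^3_{-3,2}: single k=5 term ⇒ +0.191522;  D = -0.184806-0.050274i
d^3_{-2,2}: k∈[4..5] ⇒ +0.479264 -0.063780 = +0.415485;  D = +0.382622+0.161950i
d^3_{-1,2}: k∈[3..4] ⇒ +0.743185 -0.247254 = +0.495931;  D = -0.426585-0.252928i
d^3_{0,2}: k∈[2..3] ⇒ +0.789022 -0.525008 = +0.264014;  D = +0.206942+0.163946i
d^3_{1,2}: k∈[1..2] ⇒ +0.558457 -0.743185 = -0.184727;  D = +0.128066+0.133129i
d^3_{2,2}: k∈[0..1] ⇒ +0.216497 -0.720275 = -0.503778;  D = -0.297297-0.406702i
d^3_{3,2}: single k=0 term ⇒ -0.432579;  D = +0.206034+0.380361i
Y_3^{m'}(θ=3.0352,φ=0.3363) and Σ D·Y over m':
  (-0.1848-0.0503i)·(+0.0003-0.0004i)  (+0.3826+0.1620i)·(-0.0090+0.0071i)  (-0.4266-0.2529i)·(+0.1278-0.0447i)  (+0.2069+0.1639i)·(-0.7212+0.0000i)  (+0.1281+0.1331i)·(-0.1278-0.0447i)  (-0.2973-0.4067i)·(-0.0090-0.0071i)  (+0.2060+0.3804i)·(-0.0003-0.0004i)
Y_3^2(R⁻¹ n̂) = -0.230251-0.147305i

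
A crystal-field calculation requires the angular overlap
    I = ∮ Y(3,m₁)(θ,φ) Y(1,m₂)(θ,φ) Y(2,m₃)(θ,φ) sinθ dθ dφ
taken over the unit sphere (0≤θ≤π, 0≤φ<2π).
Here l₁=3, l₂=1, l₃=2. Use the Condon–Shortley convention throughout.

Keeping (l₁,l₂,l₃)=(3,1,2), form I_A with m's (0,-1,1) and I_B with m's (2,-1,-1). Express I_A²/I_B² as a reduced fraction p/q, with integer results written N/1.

3/10

Same 3,1,2: normalisation and zero-m 3j drop out of the ratio.
A: Δ: 2! 4! 0! / 7! → 1/105; sum: t=0:+1/12 = 1/12; 3j²(3 1 2; 0 -1 1) = Δ·Π!·Σ² = 1/35  (sign -1)
B: Δ: 2! 4! 0! / 7! → 1/105; sum: t=0:+1/12 = 1/12; 3j²(3 1 2; 2 -1 -1) = Δ·Π!·Σ² = 2/21  (sign -1)
I_A²/I_B² = (1/35)/(2/21) = 3/10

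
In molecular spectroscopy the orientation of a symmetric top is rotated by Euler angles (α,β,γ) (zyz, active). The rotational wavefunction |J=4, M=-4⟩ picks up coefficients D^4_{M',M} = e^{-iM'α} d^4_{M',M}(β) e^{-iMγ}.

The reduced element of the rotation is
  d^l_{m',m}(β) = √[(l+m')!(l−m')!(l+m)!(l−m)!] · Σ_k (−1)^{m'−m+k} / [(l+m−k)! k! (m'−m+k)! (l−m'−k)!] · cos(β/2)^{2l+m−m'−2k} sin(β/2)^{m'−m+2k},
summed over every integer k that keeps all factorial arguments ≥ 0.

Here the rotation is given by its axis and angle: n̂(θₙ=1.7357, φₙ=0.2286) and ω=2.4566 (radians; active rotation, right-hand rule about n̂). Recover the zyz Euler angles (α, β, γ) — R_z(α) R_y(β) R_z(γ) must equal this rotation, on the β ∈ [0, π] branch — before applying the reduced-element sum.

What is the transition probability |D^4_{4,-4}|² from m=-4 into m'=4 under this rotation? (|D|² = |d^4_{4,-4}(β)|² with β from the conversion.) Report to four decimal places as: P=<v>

Axis–angle → zyz. n̂ = (sinθₙcosφₙ, sinθₙsinφₙ, cosθₙ) = (+0.960772, +0.223540, -0.164157), ω = 2.4566.
R = I cosω + sinω [n̂]ₓ + (1−cosω) n̂n̂ᵀ gives
  R = [+0.863515, +0.484951, -0.138432; +0.277238, -0.685756, -0.672963; -0.421284, +0.542735, -0.726607]
β = atan2(√(R₁₃²+R₂₃²), R₃₃) = 2.384167; α = atan2(R₂₃, R₁₃) mod 2π = 4.509514; γ = atan2(R₃₂, −R₃₁) mod 2π = 0.910722
Split into d^4_{4,-4}(β=2.3842) × two z-phases.
With c≡cos(β/2)=0.369725 and s≡sin(β/2)=0.929141, N=[40320·1·1·40320]^{1/2}=40320.000000
k∈{0} keeps every argument non-negative
  k=0: (−1)^8·40320.0000/(40320)·0.3697^0·0.9291^8 = +0.555462
d^4_{4,-4}(2.3842) = +0.555462
|D^4_{4,-4}|² = |d^4_{4,-4}(β)|² = (+0.555462)² = 0.308538 (the z-rotation phases have unit modulus)

P=0.3085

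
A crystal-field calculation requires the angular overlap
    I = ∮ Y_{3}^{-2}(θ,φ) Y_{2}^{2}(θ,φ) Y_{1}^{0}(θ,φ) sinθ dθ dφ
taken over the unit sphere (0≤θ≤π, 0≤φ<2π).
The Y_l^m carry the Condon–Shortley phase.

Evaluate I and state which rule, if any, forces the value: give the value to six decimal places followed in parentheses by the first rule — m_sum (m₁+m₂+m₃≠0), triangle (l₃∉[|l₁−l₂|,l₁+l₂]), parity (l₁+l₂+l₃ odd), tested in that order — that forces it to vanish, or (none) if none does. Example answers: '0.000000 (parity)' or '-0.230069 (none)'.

0.184674 (none)

Rules hold: Σm=0, L=6 even, 1≤1≤5.
N = 7·5·3 = 105
Δ = 4!·2!·0!/7! = 1/105
Racah Σ t=2..2: t=2:+1/4 = 1/4
⇒ 3j(3 2 1; 0 0 0)² = 3/35, sgn -1
Racah Σ t=4..4: t=4:+1/24 = 1/24
⇒ 3j(3 2 1; -2 2 0)² = 1/21, sgn -1
4πI² = N·(3j₀)²·(3jₘ)² = 3/7
I = +1·√(0.428571/4π) = 0.18467439
No selection rule forces the value: the integral is nonzero (none).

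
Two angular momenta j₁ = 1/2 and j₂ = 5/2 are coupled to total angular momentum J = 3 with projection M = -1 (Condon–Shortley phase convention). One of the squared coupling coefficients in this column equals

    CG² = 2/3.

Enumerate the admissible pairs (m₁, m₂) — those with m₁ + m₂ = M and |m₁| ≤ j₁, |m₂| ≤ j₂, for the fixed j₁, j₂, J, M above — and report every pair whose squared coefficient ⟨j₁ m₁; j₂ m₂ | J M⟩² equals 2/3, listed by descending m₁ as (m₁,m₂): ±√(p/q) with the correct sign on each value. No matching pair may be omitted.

Admissible pairs with m₁+m₂ = M = -1: (-1/2,-1/2), (1/2,-3/2)
  (m₁,m₂)=(1/2,-3/2): CG² = 1/3, CG = +√(1/3)
  (m₁,m₂)=(-1/2,-1/2): CG² = 2/3, CG = +√(2/3)   ← matches the target
Pairs with CG² = 2/3: (-1/2,-1/2): +√(2/3)

(-1/2,-1/2): +√(2/3)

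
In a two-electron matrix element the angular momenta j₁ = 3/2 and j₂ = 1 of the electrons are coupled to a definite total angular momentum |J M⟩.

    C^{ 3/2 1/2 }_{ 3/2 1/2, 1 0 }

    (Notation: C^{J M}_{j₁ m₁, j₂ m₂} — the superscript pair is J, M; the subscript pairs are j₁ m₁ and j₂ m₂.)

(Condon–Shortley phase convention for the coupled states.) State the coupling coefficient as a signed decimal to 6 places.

+0.258199

j₁+j₂−J=1  J+j₁−j₂=2  J−j₁+j₂=1  j₁+j₂+J+1=5
(j₁±m₁, j₂±m₂, J±M) = (2,1,1,1,2,1)
P² = 4/15
sum k=0..1:
  [0] +1/1 = 1
  [1] −1/2 = -1/2
S = 1/2
C² = P²·S² = 1/15 ; C = +0.258199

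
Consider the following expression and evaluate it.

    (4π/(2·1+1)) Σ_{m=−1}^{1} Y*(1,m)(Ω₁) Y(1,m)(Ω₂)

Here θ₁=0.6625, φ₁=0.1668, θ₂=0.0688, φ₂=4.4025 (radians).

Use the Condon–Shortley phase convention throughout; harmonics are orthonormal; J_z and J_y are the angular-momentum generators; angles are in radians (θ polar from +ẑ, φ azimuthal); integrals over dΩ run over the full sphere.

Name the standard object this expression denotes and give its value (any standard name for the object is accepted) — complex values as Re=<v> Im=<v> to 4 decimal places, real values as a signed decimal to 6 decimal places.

This sum is the spherical-harmonic addition theorem: it equals the Legendre polynomial P_l(cos γ) of the angle γ between the two directions.
Summing Y*_{l m}(θ₁,φ₁)·Y_{l m}(θ₂,φ₂) over m ∈ [−1, 1]; prefactor 4π/(2·1+1) = 4.188790:
  term(m=-1) = -0.00232 + 0.00448j   from Y*(Ω₁)=0.20956 + 0.03528j, Y(Ω₂)=-0.00724 + 0.02262j
  term(m=+0) = 0.18778 + 0.00000j   from Y*(Ω₁)=0.38524 + 0.00000j, Y(Ω₂)=0.48745 + 0.00000j
  term(m=+1) = -0.00232 - 0.00448j   from Y*(Ω₁)=-0.20956 + 0.03528j, Y(Ω₂)=0.00724 + 0.02262j
Σ over m = 0.18315 + 0.00000j; ×(4π/3) → 0.76719 + 0.00000j. Real part: 0.767190

Legendre polynomial (addition theorem), +0.767190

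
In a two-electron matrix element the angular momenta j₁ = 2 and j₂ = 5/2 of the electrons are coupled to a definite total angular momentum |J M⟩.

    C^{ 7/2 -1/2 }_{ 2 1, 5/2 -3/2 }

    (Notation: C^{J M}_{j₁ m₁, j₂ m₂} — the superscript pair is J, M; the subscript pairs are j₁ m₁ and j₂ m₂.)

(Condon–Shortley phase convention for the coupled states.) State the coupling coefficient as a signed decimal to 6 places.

j₁+j₂−J=1  J+j₁−j₂=3  J−j₁+j₂=4  j₁+j₂+J+1=9
(j₁±m₁, j₂±m₂, J±M) = (3,1,1,4,3,4)
P² = 2304/35
sum k=0..1:
  [0] +1/12 = 1/12
  [1] −1/144 = -1/144
S = 11/144
C² = P²·S² = 121/315 ; C = +0.619780

+√(121/315) ≈ +0.619780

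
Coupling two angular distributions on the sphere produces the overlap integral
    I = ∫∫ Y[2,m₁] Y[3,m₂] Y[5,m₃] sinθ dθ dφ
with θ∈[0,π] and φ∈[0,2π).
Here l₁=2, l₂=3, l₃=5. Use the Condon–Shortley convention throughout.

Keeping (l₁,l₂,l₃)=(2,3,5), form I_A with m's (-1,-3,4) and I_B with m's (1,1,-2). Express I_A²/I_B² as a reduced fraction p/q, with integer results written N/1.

Shared (l₁,l₂,l₃)=(2,3,5): N and (l;000)² cancel in I_A²/I_B².
A: Δ = 0!·4!·6!/11! = 1/2310; Racah Σ t=0..0: t=0:+1/4320 = 1/4320; ⇒ 3j(2 3 5; -1 -3 4)² = 2/55, sgn -1
B: Δ = 0!·4!·6!/11! = 1/2310; Racah Σ t=0..0: t=0:+1/288 = 1/288; ⇒ 3j(2 3 5; 1 1 -2)² = 1/22, sgn -1
I_A²/I_B² = (2/55)/(1/22) = 4/5

4/5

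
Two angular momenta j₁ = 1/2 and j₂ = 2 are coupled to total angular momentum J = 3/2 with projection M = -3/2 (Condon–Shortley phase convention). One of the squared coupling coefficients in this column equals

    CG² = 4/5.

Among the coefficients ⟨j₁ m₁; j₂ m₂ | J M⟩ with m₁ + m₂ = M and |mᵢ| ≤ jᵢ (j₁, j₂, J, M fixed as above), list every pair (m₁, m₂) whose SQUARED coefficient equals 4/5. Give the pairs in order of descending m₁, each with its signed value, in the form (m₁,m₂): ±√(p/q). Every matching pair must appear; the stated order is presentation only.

Admissible pairs with m₁+m₂ = M = -3/2: (-1/2,-1), (1/2,-2)
  (m₁,m₂)=(1/2,-2): CG² = 4/5, CG = +√(4/5)   ← matches the target
  (m₁,m₂)=(-1/2,-1): CG² = 1/5, CG = −√(1/5)
Pairs with CG² = 4/5: (1/2,-2): +√(4/5)

(1/2,-2): +√(4/5)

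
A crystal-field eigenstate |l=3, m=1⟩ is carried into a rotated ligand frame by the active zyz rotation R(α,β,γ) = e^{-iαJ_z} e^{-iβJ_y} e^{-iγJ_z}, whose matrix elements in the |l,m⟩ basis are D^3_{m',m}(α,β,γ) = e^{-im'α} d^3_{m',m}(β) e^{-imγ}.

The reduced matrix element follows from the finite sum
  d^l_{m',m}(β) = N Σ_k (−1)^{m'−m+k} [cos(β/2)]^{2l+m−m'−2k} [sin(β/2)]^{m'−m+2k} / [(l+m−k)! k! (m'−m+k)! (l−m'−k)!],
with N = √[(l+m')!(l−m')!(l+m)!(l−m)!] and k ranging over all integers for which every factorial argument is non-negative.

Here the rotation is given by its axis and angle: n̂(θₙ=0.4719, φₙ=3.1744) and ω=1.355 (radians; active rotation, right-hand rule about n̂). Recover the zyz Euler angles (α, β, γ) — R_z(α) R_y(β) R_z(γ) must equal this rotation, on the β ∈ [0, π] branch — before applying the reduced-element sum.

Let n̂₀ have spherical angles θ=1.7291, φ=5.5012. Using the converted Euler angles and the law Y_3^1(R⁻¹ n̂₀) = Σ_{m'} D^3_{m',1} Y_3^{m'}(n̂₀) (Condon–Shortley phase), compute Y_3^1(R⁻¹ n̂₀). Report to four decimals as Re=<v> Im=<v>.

Axis–angle → zyz. n̂ = (sinθₙcosφₙ, sinθₙsinφₙ, cosθₙ) = (-0.454335, -0.014911, +0.890706), ω = 1.3550.
R = I cosω + sinω [n̂]ₓ + (1−cosω) n̂n̂ᵀ gives
  R = [+0.376346, -0.864723, -0.332592; +0.875371, +0.214300, +0.433360; -0.303462, -0.454234, +0.837605]
β = atan2(√(R₁₃²+R₂₃²), R₃₃) = 0.577912; α = atan2(R₂₃, R₁₃) mod 2π = 2.225387; γ = atan2(R₃₂, −R₃₁) mod 2π = 5.301365
Need the full column D^3_{m',1} for m'=−3..3 at α=2.2254, β=0.5779, γ=5.3014.
cos(β/2)=0.958542, sin(β/2)=0.284952
d^3_{-3,1}: single k=4 term ⇒ +0.023461;  D = +0.004569+0.023012i
d^3_{-2,1}: k∈[3..4] ⇒ +0.128878 -0.005695 = +0.123183;  D = +0.081244-0.092593i
d^3_{-1,1}: k∈[2..4] ⇒ +0.411281 -0.048462 +0.000535 = +0.363355;  D = -0.362573-0.023824i
d^3_{0,1}: k∈[1..3] ⇒ +0.798762 -0.211768 +0.006238 = +0.593233;  D = +0.329546+0.493279i
d^3_{1,1}: k∈[0..2] ⇒ +0.775651 -0.548374 +0.036346 = +0.263623;  D = +0.084734-0.249634i
d^3_{2,1}: k∈[0..1] ⇒ -0.729167 +0.128878 = -0.600289;  D = +0.568410-0.193020i
d^3_{3,1}: single k=0 term ⇒ +0.265481;  D = +0.220769+0.147448i
Y_3^{m'}(θ=1.7291,φ=5.5012) and Σ D·Y over m':
  (+0.0046+0.0230i)·(-0.2812+0.2870i)  (+0.0812-0.0926i)·(-0.0011-0.1571i)  (-0.3626-0.0238i)·(-0.1983-0.1969i)  (+0.3295+0.4933i)·(+0.1692+0.0000i)  (+0.0847-0.2496i)·(+0.1983-0.1969i)  (+0.5684-0.1930i)·(-0.0011+0.1571i)  (+0.2208+0.1474i)·(+0.2812+0.2870i)
Y_3^1(R⁻¹ n̂) = +0.117544+0.269891i

Re=0.1175 Im=0.2699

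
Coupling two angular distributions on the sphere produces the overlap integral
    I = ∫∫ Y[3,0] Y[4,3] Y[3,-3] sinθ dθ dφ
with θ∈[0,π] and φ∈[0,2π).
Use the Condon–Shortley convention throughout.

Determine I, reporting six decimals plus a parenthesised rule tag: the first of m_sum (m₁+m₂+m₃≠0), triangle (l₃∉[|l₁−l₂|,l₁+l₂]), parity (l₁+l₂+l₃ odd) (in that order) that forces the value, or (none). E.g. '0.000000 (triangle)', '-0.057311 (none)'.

Rules hold: Σm=0, L=10 even, 1≤3≤7.
N = 7·9·7 = 441
Δ = 4!·2!·4!/11! = 1/34650
Racah Σ t=1..3: t=1:−1/72 t=2:+1/16 t=3:−1/72 = 5/144
⇒ 3j(3 4 3; 0 0 0)² = 2/77, sgn -1
Racah Σ t=3..3: t=3:−1/288 = -1/288
⇒ 3j(3 4 3; 0 3 -3)² = 1/22, sgn -1
4πI² = N·(3j₀)²·(3jₘ)² = 63/121
I = +1·√(0.520661/4π) = 0.20355073
No selection rule forces the value: the integral is nonzero (none).

0.203551 (none)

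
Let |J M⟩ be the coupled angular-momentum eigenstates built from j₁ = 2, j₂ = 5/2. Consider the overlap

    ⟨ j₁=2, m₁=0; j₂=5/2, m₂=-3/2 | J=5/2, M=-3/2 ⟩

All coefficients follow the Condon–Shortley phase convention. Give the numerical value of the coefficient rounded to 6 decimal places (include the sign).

-0.119523  (= −√(1/70))

√[6·2!2!3!/8! · 2!2!1!4!1!4!] = √(288/35)
  +(−1)^0/∏(0,2,2,1,0,2)! = 1/8  (running 1/8)
  +(−1)^1/∏(1,1,1,0,1,3)! = -1/6  (running -1/24)
⟨..|..⟩ = √(288/35)·(-1/24) = -0.119523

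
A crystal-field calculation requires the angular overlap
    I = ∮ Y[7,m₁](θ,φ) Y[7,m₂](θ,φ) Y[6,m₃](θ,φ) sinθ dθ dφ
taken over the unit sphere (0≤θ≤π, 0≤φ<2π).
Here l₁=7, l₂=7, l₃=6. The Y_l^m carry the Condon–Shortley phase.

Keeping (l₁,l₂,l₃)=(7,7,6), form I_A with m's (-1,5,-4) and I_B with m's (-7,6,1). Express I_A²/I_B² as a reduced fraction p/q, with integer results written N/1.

Shared (l₁,l₂,l₃)=(7,7,6): N and (l;000)² cancel in I_A²/I_B².
A: Δ = 8!·6!·6!/21! = 1/2444321880; Racah Σ t=6..8: t=6:+1/49766400 t=7:−1/72576000 t=8:+1/1393459200 = 7/995328000; ⇒ 3j(7 7 6; -1 5 -4)² = 343/83980, sgn +1
B: Δ = 8!·6!·6!/21! = 1/2444321880; Racah Σ t=8..8: t=8:+1/3483648000 = 1/3483648000; ⇒ 3j(7 7 6; -7 6 1)² = 143/12920, sgn -1
I_A²/I_B² = (343/83980)/(143/12920) = 686/1859

686/1859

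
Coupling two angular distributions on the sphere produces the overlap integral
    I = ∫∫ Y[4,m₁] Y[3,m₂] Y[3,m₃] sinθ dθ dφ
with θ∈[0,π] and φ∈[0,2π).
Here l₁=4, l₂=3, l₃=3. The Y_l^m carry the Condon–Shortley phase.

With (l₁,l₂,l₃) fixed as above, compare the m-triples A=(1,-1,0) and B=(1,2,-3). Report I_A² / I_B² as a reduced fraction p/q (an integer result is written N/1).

1/2

Same 4,3,3: normalisation and zero-m 3j drop out of the ratio.
A: Δ: 4! 4! 2! / 11! → 1/34650; sum: t=0:+1/288 t=1:−1/24 t=2:+1/48 = -5/288; 3j²(4 3 3; 1 -1 0) = Δ·Π!·Σ² = 5/462  (sign +1)
B: Δ: 4! 4! 2! / 11! → 1/34650; sum: t=3:−1/288 = -1/288; 3j²(4 3 3; 1 2 -3) = Δ·Π!·Σ² = 5/231  (sign -1)
I_A²/I_B² = (5/462)/(5/231) = 1/2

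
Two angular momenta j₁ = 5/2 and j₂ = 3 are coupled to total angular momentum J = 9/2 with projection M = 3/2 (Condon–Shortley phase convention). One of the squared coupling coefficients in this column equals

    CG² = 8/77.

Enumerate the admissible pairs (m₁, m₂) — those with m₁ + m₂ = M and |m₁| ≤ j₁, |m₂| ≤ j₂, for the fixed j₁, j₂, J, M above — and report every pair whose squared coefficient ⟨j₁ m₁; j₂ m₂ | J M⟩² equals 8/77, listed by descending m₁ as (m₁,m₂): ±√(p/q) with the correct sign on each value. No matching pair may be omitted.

(-3/2,3): −√(8/77)

Admissible pairs with m₁+m₂ = M = 3/2: (-3/2,3), (-1/2,2), (1/2,1), (3/2,0), (5/2,-1)
  (m₁,m₂)=(5/2,-1): CG² = 50/231, CG = +√(50/231)
  (m₁,m₂)=(3/2,0): CG² = 45/154, CG = +√(45/154)
  (m₁,m₂)=(1/2,1): CG² = 5/231, CG = −√(5/231)
  (m₁,m₂)=(-1/2,2): CG² = 169/462, CG = −√(169/462)
  (m₁,m₂)=(-3/2,3): CG² = 8/77, CG = −√(8/77)   ← matches the target
Pairs with CG² = 8/77: (-3/2,3): −√(8/77)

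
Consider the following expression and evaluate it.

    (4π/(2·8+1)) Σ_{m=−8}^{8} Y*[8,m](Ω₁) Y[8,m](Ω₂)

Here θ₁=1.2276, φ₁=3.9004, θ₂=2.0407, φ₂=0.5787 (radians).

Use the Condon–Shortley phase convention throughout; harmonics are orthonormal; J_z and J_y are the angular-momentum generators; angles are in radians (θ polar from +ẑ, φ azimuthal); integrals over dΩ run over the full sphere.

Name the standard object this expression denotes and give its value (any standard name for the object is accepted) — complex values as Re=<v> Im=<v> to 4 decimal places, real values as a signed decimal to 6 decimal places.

This sum is the spherical-harmonic addition theorem: it equals the Legendre polynomial P_l(cos γ) of the angle γ between the two directions.
Term-by-term m-sum for l=8 (normalisation 4π/17 = 0.739198):
  m=-8: (0.311536, -0.067290) × (-0.017024, 0.205157) = (0.008502, 0.065059)  (running Σ = (0.008502, 0.065059))
  m=-7: (-0.256953, 0.376182) × (0.256887, -0.329979) = (0.058124, 0.181425)  (running Σ = (0.066626, 0.246485))
  m=-6: (-0.029126, -0.181007) × (-0.371236, 0.127410) = (0.033875, 0.063486)  (running Σ = (0.100501, 0.309970))
  m=-5: (-0.209548, -0.160109) × (0.015169, 0.003842) = (-0.002563, -0.003234)  (running Σ = (0.097937, 0.306736))
  m=-4: (0.293778, -0.031366) × (0.231425, 0.251424) = (0.075874, 0.066604)  (running Σ = (0.173811, 0.373340))
  m=-3: (0.088501, -0.103881) × (-0.031890, -0.191157) = (-0.022680, -0.013605)  (running Σ = (0.151131, 0.359735))
  m=-2: (0.016889, 0.317265) × (0.101687, -0.231805) = (0.075261, 0.028347)  (running Σ = (0.226392, 0.388082))
  m=-1: (0.056771, 0.053829) × (-0.208991, 0.136536) = (-0.019214, -0.003499)  (running Σ = (0.207178, 0.384584))
  m=0: (-0.319859, -0.000000) × (-0.219706, 0.000000) = (0.070275, 0.000000)  (running Σ = (0.277453, 0.384584))
  m=1: (-0.056771, 0.053829) × (0.208991, 0.136536) = (-0.019214, 0.003499)  (running Σ = (0.258239, 0.388082))
  m=2: (0.016889, -0.317265) × (0.101687, 0.231805) = (0.075261, -0.028347)  (running Σ = (0.333499, 0.359735))
  m=3: (-0.088501, -0.103881) × (0.031890, -0.191157) = (-0.022680, 0.013605)  (running Σ = (0.310820, 0.373340))
  m=4: (0.293778, 0.031366) × (0.231425, -0.251424) = (0.075874, -0.066604)  (running Σ = (0.386693, 0.306736))
  m=5: (0.209548, -0.160109) × (-0.015169, 0.003842) = (-0.002563, 0.003234)  (running Σ = (0.384130, 0.309970))
  m=6: (-0.029126, 0.181007) × (-0.371236, -0.127410) = (0.033875, -0.063486)  (running Σ = (0.418005, 0.246485))
  m=7: (0.256953, 0.376182) × (-0.256887, -0.329979) = (0.058124, -0.181425)  (running Σ = (0.476129, 0.065059))
  m=8: (0.311536, 0.067290) × (-0.017024, -0.205157) = (0.008502, -0.065059)  (running Σ = (0.484631, 0.000000))
Σ over m = (0.484631, 0.000000); ×(4π/17) → (0.358238, 0.000000). Real part: 0.358238

Legendre polynomial (addition theorem), +0.358238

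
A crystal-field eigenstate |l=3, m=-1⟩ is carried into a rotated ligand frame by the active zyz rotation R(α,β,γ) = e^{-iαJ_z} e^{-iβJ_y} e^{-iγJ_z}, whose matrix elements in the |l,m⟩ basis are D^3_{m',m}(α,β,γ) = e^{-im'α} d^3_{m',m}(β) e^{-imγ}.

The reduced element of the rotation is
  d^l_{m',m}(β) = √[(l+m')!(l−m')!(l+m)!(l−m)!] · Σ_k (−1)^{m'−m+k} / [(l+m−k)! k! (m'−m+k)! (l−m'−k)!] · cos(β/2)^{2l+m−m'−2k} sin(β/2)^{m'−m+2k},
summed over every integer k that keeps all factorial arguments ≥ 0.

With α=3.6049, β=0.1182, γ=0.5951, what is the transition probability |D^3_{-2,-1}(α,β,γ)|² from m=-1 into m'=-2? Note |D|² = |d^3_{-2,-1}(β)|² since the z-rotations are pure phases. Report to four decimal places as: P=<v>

P=0.0338

Split into d^3_{-2,-1}(β=0.1182) × two z-phases.
c=cos(0.118200/2)=0.998254, s=sin(0.118200/2)=0.059066; N=√[1·120·2·24]=75.894664
Admissible k: 1..2 (factorial args all ≥0)
  k=1: (−1)^0·75.8947/(24)·0.9983^5·0.0591^1 = +0.185157
  k=2: (−1)^1·75.8947/(12)·0.9983^3·0.0591^3 = -0.001296
d^3_{-2,-1}(0.1182) = +0.185157 -0.001296 = +0.183861
|D^3_{-2,-1}|² = |d^3_{-2,-1}(β)|² = (+0.183861)² = 0.033805 (the z-rotation phases have unit modulus)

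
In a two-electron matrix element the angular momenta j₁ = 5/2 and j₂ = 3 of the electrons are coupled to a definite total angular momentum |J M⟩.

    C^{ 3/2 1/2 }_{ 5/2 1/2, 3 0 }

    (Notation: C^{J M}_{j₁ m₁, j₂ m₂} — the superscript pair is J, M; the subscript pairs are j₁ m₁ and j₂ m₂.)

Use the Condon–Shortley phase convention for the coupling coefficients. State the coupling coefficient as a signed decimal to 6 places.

√[4·4!1!2!/8! · 3!2!3!3!2!1!] = √(144/35)
  +(−1)^1/∏(1,3,1,2,0,0)! = -1/12  (running -1/12)
  +(−1)^2/∏(2,2,0,1,1,1)! = 1/4  (running 1/6)
⟨..|..⟩ = √(144/35)·(1/6) = +0.338062

+√(4/35) = +0.338062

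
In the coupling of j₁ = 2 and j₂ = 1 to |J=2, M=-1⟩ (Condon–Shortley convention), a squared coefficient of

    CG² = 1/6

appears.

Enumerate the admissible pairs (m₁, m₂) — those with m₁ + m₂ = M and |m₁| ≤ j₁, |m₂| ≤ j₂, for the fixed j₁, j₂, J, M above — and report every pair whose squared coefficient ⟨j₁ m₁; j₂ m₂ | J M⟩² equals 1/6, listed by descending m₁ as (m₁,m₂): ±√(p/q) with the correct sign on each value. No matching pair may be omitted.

Admissible pairs with m₁+m₂ = M = -1: (-2,1), (-1,0), (0,-1)
  (m₁,m₂)=(0,-1): CG² = 1/2, CG = +√(1/2)
  (m₁,m₂)=(-1,0): CG² = 1/6, CG = −√(1/6)   ← matches the target
  (m₁,m₂)=(-2,1): CG² = 1/3, CG = −√(1/3)
Pairs with CG² = 1/6: (-1,0): −√(1/6)

(-1,0): −√(1/6)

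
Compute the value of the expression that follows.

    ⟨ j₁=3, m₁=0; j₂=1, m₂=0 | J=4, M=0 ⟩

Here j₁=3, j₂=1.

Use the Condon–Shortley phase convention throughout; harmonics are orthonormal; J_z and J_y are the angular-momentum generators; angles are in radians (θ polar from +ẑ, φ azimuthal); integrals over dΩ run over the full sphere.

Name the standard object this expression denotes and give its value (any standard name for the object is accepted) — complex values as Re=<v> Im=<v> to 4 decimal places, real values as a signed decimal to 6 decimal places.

This is a Clebsch–Gordan (vector-coupling) coefficient.
√[9·0!6!2!/9! · 3!3!1!1!4!4!] = √(5184/7)
  +(−1)^0/∏(0,0,3,1,3,1)! = 1/36  (running 1/36)
⟨..|..⟩ = √(5184/7)·(1/36) = +0.755929

Clebsch–Gordan coefficient, +√(4/7) ≈ +0.755929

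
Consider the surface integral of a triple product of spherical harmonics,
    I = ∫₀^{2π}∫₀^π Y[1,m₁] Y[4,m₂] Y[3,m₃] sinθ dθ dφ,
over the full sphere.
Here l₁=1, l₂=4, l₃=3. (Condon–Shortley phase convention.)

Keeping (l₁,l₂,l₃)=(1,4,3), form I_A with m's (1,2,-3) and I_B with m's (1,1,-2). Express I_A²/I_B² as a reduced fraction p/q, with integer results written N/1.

1/3

Shared (l₁,l₂,l₃)=(1,4,3): N and (l;000)² cancel in I_A²/I_B².
A: Δ = 2!·0!·6!/9! = 1/252; Racah Σ t=0..0: t=0:+1/1440 = 1/1440; ⇒ 3j(1 4 3; 1 2 -3)² = 1/252, sgn +1
B: Δ = 2!·0!·6!/9! = 1/252; Racah Σ t=0..0: t=0:+1/240 = 1/240; ⇒ 3j(1 4 3; 1 1 -2)² = 1/84, sgn -1
I_A²/I_B² = (1/252)/(1/84) = 1/3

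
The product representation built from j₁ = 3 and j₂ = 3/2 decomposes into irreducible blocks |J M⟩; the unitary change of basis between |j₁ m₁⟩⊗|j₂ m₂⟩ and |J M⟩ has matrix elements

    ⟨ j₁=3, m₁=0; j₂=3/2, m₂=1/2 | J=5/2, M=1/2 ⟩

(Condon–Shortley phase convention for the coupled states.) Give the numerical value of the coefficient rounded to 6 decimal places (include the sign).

−√(6/35) = -0.414039

triangle: 2!*4!*1!/8! = 48/40320
(j±m)!: 3!*3!*2!*1!*3!*2! = 864
prefactor² = (2J+1)*Δ*N² = 216/35
  k=1: −1/(1!*1!*2!*1!*2!*0!) = -1/4
  k=2: +1/(2!*0!*1!*0!*3!*1!) = 1/12
Σ = -1/6  ⇒  CG² = 216/35*(-1/6)² = 6/35
CG = −√(6/35) = -0.414039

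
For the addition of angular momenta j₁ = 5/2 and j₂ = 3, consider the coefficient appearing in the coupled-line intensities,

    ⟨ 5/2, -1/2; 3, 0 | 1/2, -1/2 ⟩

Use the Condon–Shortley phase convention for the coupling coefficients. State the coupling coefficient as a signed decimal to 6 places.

-0.377964  (= −√(1/7))

j₁+j₂−J=5  J+j₁−j₂=0  J−j₁+j₂=1  j₁+j₂+J+1=7
(j₁±m₁, j₂±m₂, J±M) = (2,3,3,3,0,1)
P² = 144/7
sum k=3..3:
  [3] −1/12 = -1/12
S = -1/12
C² = P²·S² = 1/7 ; C = -0.377964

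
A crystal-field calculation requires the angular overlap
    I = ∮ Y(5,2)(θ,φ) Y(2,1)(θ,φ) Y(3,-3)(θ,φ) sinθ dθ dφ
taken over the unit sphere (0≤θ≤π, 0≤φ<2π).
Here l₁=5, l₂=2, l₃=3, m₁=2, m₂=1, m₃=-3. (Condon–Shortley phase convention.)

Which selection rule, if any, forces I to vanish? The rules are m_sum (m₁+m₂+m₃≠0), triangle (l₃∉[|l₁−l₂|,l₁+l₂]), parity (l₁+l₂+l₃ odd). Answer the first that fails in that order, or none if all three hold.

none

m₁+m₂+m₃ = 2 + 1 − 3 = 0  ✓
triangle: |5−2|=3 ≤ l₃=3 ≤ 5+2=7  ✓
parity: l₁+l₂+l₃ = 10 is even  ✓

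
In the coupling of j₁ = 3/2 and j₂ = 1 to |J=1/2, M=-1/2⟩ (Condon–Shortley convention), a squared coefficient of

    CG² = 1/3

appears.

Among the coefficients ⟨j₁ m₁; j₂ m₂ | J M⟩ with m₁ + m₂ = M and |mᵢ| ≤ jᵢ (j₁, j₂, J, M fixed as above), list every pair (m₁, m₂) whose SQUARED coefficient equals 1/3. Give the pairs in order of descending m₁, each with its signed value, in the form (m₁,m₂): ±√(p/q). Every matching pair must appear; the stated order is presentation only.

(-1/2,0): −√(1/3)

Admissible pairs with m₁+m₂ = M = -1/2: (-3/2,1), (-1/2,0), (1/2,-1)
  (m₁,m₂)=(1/2,-1): CG² = 1/6, CG = +√(1/6)
  (m₁,m₂)=(-1/2,0): CG² = 1/3, CG = −√(1/3)   ← matches the target
  (m₁,m₂)=(-3/2,1): CG² = 1/2, CG = +√(1/2)
Pairs with CG² = 1/3: (-1/2,0): −√(1/3)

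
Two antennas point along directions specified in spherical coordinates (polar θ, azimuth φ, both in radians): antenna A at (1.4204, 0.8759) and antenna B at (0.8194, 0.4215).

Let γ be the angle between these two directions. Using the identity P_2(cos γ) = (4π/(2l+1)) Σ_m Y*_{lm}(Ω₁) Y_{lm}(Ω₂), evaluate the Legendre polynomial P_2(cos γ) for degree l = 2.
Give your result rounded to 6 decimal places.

Expand P_2 via completeness: Σ_{m} conj(Y_{2,m}) at Ω₁ times Y_{2,m} at Ω₂ —
  m=-2: (-0.067975+0.371434i) × (+0.137210-0.154003i) = +0.047875+0.061433i  (running Σ = +0.047875+0.061433i)
  m=-1: (+0.073279+0.087907i) × (+0.351651-0.157671i) = +0.039629+0.019359i  (running Σ = +0.087504+0.080791i)
  m=0: (-0.294151-0.000000i) × (+0.125549+0.000000i) = -0.036930-0.000000i  (running Σ = +0.050574+0.080791i)
  m=1: (-0.073279+0.087907i) × (-0.351651-0.157671i) = +0.039629-0.019359i  (running Σ = +0.090203+0.061433i)
  m=2: (-0.067975-0.371434i) × (+0.137210+0.154003i) = +0.047875-0.061433i  (running Σ = +0.138078+0.000000i)
Σ over m = +0.138078+0.000000i; ×(4π/5) → +0.347029+0.000000i. Real part: 0.347029

0.347029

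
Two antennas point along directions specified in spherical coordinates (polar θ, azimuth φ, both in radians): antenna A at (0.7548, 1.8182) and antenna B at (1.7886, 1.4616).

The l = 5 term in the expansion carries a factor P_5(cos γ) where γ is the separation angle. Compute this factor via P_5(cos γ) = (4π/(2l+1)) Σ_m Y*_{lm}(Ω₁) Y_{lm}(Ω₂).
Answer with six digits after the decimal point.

0.154462

Summing Y*_{l m}(θ₁,φ₁)·Y_{l m}(θ₂,φ₂) over m ∈ [−5, 5]; prefactor 4π/(2·5+1) = 1.142397:
  term(m=-5) = -0.006078+0.028211i   from Y*(Ω₁)=-0.066205+0.022957i, Y(Ω₂)=+0.213848-0.351962i
  term(m=-4) = -0.009771-0.067194i   from Y*(Ω₁)=+0.129337+0.196903i, Y(Ω₂)=-0.261166-0.121928i
  term(m=-3) = -0.037662-0.068778i   from Y*(Ω₁)=+0.283913-0.309559i, Y(Ω₂)=+0.060067-0.176755i
  term(m=-2) = +0.077855+0.067353i   from Y*(Ω₁)=-0.301780-0.162834i, Y(Ω₂)=-0.293081-0.065044i
  term(m=-1) = -0.013018-0.004849i   from Y*(Ω₁)=+0.027745-0.109849i, Y(Ω₂)=+0.013362-0.121880i
  term(m=+0) = +0.112557+0.000000i   from Y*(Ω₁)=-0.375264-0.000000i, Y(Ω₂)=-0.299941+0.000000i
  term(m=+1) = -0.013018+0.004849i   from Y*(Ω₁)=-0.027745-0.109849i, Y(Ω₂)=-0.013362-0.121880i
  term(m=+2) = +0.077855-0.067353i   from Y*(Ω₁)=-0.301780+0.162834i, Y(Ω₂)=-0.293081+0.065044i
  term(m=+3) = -0.037662+0.068778i   from Y*(Ω₁)=-0.283913-0.309559i, Y(Ω₂)=-0.060067-0.176755i
  term(m=+4) = -0.009771+0.067194i   from Y*(Ω₁)=+0.129337-0.196903i, Y(Ω₂)=-0.261166+0.121928i
  term(m=+5) = -0.006078-0.028211i   from Y*(Ω₁)=+0.066205+0.022957i, Y(Ω₂)=-0.213848-0.351962i
Accumulated sum +0.135209-0.000000i; after 4π/(2l+1) scaling, +0.154462-0.000000i ⇒ P_5 = 0.154462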